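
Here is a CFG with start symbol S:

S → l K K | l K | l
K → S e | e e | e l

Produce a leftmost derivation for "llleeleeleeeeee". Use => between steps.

S => lK   [S → l K]
lK => lSe   [K → S e]
lSe => llKe   [S → l K]
llKe => llSee   [K → S e]
llSee => lllKKee   [S → l K K]
lllKKee => llleeKee   [K → e e]
llleeKee => llleeSeee   [K → S e]
llleeSeee => llleelKKeee   [S → l K K]
llleelKKeee => llleeleeKeee   [K → e e]
llleeleeKeee => llleeleeSeeee   [K → S e]
llleeleeSeeee => llleeleelKeeee   [S → l K]
llleeleelKeeee => llleeleeleeeeee   [K → e e]

S => lK => lSe => llKe => llSee => lllKKee => llleeKee => llleeSeee => llleelKKeee => llleeleeKeee => llleeleeSeeee => llleeleelKeeee => llleeleeleeeeee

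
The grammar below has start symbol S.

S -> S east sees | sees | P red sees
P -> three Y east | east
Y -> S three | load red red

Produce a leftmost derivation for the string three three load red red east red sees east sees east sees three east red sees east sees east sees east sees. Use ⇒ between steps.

S ⇒ S east sees ⇒ S east sees east sees ⇒ S east sees east sees east sees ⇒ P red sees east sees east sees east sees ⇒ three Y east red sees east sees east sees east sees ⇒ three S three east red sees east sees east sees east sees ⇒ three S east sees three east red sees east sees east sees east sees ⇒ three S east sees east sees three east red sees east sees east sees east sees ⇒ three P red sees east sees east sees three east red sees east sees east sees east sees ⇒ three three Y east red sees east sees east sees three east red sees east sees east sees east sees ⇒ three three load red red east red sees east sees east sees three east red sees east sees east sees east sees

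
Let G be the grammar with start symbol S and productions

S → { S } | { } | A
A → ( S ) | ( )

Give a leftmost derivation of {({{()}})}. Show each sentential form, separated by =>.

S => {S} => {A} => {(S)} => {({S})} => {({{S}})} => {({{A}})} => {({{()}})}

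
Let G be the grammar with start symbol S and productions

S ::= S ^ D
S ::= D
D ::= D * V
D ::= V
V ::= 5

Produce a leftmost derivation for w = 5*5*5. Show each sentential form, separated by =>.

S => D   [S ::= D]
D => D*V   [D ::= D * V]
D*V => D*V*V   [D ::= D * V]
D*V*V => V*V*V   [D ::= V]
V*V*V => 5*V*V   [V ::= 5]
5*V*V => 5*5*V   [V ::= 5]
5*5*V => 5*5*5   [V ::= 5]

S => D => D*V => D*V*V => V*V*V => 5*V*V => 5*5*V => 5*5*5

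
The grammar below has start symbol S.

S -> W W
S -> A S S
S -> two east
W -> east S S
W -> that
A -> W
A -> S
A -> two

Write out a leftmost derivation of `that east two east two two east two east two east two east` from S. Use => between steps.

S => A S S => S S S => W W S S => that W S S => that east S S S S => that east two east S S S => that east two east A S S S S => that east two east two S S S S => that east two east two two east S S S => that east two east two two east two east S S => that east two east two two east two east two east S => that east two east two two east two east two east two east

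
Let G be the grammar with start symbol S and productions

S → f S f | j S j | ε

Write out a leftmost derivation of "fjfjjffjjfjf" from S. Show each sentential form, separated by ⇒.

S⇒fSf⇒fjSjf⇒fjfSfjf⇒fjfjSjfjf⇒fjfjjSjjfjf⇒fjfjjfSfjjfjf⇒fjfjjffjjfjf

S ⇒ fSf   [S → f S f]
fSf ⇒ fjSjf   [S → j S j]
fjSjf ⇒ fjfSfjf   [S → f S f]
fjfSfjf ⇒ fjfjSjfjf   [S → j S j]
fjfjSjfjf ⇒ fjfjjSjjfjf   [S → j S j]
fjfjjSjjfjf ⇒ fjfjjfSfjjfjf   [S → f S f]
fjfjjfSfjjfjf ⇒ fjfjjffjjfjf   [S → ε]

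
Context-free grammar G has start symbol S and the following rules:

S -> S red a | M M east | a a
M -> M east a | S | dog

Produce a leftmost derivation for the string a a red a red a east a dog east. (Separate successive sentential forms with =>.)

S => M M east => M east a M east => S east a M east => S red a east a M east => S red a red a east a M east => a a red a red a east a M east => a a red a red a east a dog east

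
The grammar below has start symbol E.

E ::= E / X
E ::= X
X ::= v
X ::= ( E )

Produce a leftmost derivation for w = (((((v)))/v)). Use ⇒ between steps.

E ⇒ X   [E ::= X]
X ⇒ (E)   [X ::= ( E )]
(E) ⇒ (X)   [E ::= X]
(X) ⇒ ((E))   [X ::= ( E )]
((E)) ⇒ ((E/X))   [E ::= E / X]
((E/X)) ⇒ ((X/X))   [E ::= X]
((X/X)) ⇒ (((E)/X))   [X ::= ( E )]
(((E)/X)) ⇒ (((X)/X))   [E ::= X]
(((X)/X)) ⇒ ((((E))/X))   [X ::= ( E )]
((((E))/X)) ⇒ ((((X))/X))   [E ::= X]
((((X))/X)) ⇒ (((((E)))/X))   [X ::= ( E )]
(((((E)))/X)) ⇒ (((((X)))/X))   [E ::= X]
(((((X)))/X)) ⇒ (((((v)))/X))   [X ::= v]
(((((v)))/X)) ⇒ (((((v)))/v))   [X ::= v]

E ⇒ X ⇒ (E) ⇒ (X) ⇒ ((E)) ⇒ ((E/X)) ⇒ ((X/X)) ⇒ (((E)/X)) ⇒ (((X)/X)) ⇒ ((((E))/X)) ⇒ ((((X))/X)) ⇒ (((((E)))/X)) ⇒ (((((X)))/X)) ⇒ (((((v)))/X)) ⇒ (((((v)))/v))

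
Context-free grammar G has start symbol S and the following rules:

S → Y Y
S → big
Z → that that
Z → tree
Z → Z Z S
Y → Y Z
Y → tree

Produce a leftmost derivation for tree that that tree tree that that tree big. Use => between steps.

S => Y Y   [S → Y Y]
Y Y => Y Z Y   [Y → Y Z]
Y Z Y => Y Z Z Y   [Y → Y Z]
Y Z Z Y => tree Z Z Y   [Y → tree]
tree Z Z Y => tree that that Z Y   [Z → that that]
tree that that Z Y => tree that that tree Y   [Z → tree]
tree that that tree Y => tree that that tree Y Z   [Y → Y Z]
tree that that tree Y Z => tree that that tree tree Z   [Y → tree]
tree that that tree tree Z => tree that that tree tree Z Z S   [Z → Z Z S]
tree that that tree tree Z Z S => tree that that tree tree that that Z S   [Z → that that]
tree that that tree tree that that Z S => tree that that tree tree that that tree S   [Z → tree]
tree that that tree tree that that tree S => tree that that tree tree that that tree big   [S → big]

S => Y Y => Y Z Y => Y Z Z Y => tree Z Z Y => tree that that Z Y => tree that that tree Y => tree that that tree Y Z => tree that that tree tree Z => tree that that tree tree Z Z S => tree that that tree tree that that Z S => tree that that tree tree that that tree S => tree that that tree tree that that tree big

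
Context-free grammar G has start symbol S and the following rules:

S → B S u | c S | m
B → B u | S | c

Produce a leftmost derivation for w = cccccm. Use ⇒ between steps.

S ⇒ cS ⇒ ccS ⇒ cccS ⇒ ccccS ⇒ cccccS ⇒ cccccm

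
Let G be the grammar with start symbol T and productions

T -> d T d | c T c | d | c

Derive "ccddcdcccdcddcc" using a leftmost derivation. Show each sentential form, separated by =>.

T => cTc => ccTcc => ccdTdcc => ccddTddcc => ccddcTcddcc => ccddcdTdcddcc => ccddcdcTcdcddcc => ccddcdcccdcddcc

T => cTc   [T -> c T c]
cTc => ccTcc   [T -> c T c]
ccTcc => ccdTdcc   [T -> d T d]
ccdTdcc => ccddTddcc   [T -> d T d]
ccddTddcc => ccddcTcddcc   [T -> c T c]
ccddcTcddcc => ccddcdTdcddcc   [T -> d T d]
ccddcdTdcddcc => ccddcdcTcdcddcc   [T -> c T c]
ccddcdcTcdcddcc => ccddcdcccdcddcc   [T -> c]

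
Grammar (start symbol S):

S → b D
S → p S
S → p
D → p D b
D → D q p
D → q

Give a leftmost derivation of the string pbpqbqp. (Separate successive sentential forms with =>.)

S => pS => pbD => pbDqp => pbpDbqp => pbpqbqp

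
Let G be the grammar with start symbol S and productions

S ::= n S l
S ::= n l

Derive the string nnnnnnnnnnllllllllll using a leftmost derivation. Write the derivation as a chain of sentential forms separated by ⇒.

S ⇒ nSl   [S ::= n S l]
nSl ⇒ nnSll   [S ::= n S l]
nnSll ⇒ nnnSlll   [S ::= n S l]
nnnSlll ⇒ nnnnSllll   [S ::= n S l]
nnnnSllll ⇒ nnnnnSlllll   [S ::= n S l]
nnnnnSlllll ⇒ nnnnnnSllllll   [S ::= n S l]
nnnnnnSllllll ⇒ nnnnnnnSlllllll   [S ::= n S l]
nnnnnnnSlllllll ⇒ nnnnnnnnSllllllll   [S ::= n S l]
nnnnnnnnSllllllll ⇒ nnnnnnnnnSlllllllll   [S ::= n S l]
nnnnnnnnnSlllllllll ⇒ nnnnnnnnnnllllllllll   [S ::= n l]

S⇒nSl⇒nnSll⇒nnnSlll⇒nnnnSllll⇒nnnnnSlllll⇒nnnnnnSllllll⇒nnnnnnnSlllllll⇒nnnnnnnnSllllllll⇒nnnnnnnnnSlllllllll⇒nnnnnnnnnnllllllllll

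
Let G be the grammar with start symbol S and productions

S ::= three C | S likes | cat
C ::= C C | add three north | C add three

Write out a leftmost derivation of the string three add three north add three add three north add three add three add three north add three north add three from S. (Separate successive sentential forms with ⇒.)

S ⇒ three C   [S ::= three C]
three C ⇒ three C add three   [C ::= C add three]
three C add three ⇒ three C C add three   [C ::= C C]
three C C add three ⇒ three C C C add three   [C ::= C C]
three C C C add three ⇒ three C add three C C add three   [C ::= C add three]
three C add three C C add three ⇒ three C add three add three C C add three   [C ::= C add three]
three C add three add three C C add three ⇒ three C C add three add three C C add three   [C ::= C C]
three C C add three add three C C add three ⇒ three C add three C add three add three C C add three   [C ::= C add three]
three C add three C add three add three C C add three ⇒ three add three north add three C add three add three C C add three   [C ::= add three north]
three add three north add three C add three add three C C add three ⇒ three add three north add three add three north add three add three C C add three   [C ::= add three north]
three add three north add three add three north add three add three C C add three ⇒ three add three north add three add three north add three add three add three north C add three   [C ::= add three north]
three add three north add three add three north add three add three add three north C add three ⇒ three add three north add three add three north add three add three add three north add three north add three   [C ::= add three north]

S ⇒ three C ⇒ three C add three ⇒ three C C add three ⇒ three C C C add three ⇒ three C add three C C add three ⇒ three C add three add three C C add three ⇒ three C C add three add three C C add three ⇒ three C add three C add three add three C C add three ⇒ three add three north add three C add three add three C C add three ⇒ three add three north add three add three north add three add three C C add three ⇒ three add three north add three add three north add three add three add three north C add three ⇒ three add three north add three add three north add three add three add three north add three north add three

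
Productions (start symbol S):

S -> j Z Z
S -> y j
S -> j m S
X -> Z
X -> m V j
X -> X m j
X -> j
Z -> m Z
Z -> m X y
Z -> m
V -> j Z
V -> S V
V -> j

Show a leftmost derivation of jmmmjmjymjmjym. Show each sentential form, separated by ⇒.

S ⇒ jZZ ⇒ jmXyZ ⇒ jmXmjyZ ⇒ jmXmjmjyZ ⇒ jmZmjmjyZ ⇒ jmmXymjmjyZ ⇒ jmmmVjymjmjyZ ⇒ jmmmjZjymjmjyZ ⇒ jmmmjmjymjmjyZ ⇒ jmmmjmjymjmjym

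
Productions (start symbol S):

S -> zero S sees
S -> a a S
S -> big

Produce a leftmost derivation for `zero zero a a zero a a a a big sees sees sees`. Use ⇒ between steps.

S ⇒ zero S sees ⇒ zero zero S sees sees ⇒ zero zero a a S sees sees ⇒ zero zero a a zero S sees sees sees ⇒ zero zero a a zero a a S sees sees sees ⇒ zero zero a a zero a a a a S sees sees sees ⇒ zero zero a a zero a a a a big sees sees sees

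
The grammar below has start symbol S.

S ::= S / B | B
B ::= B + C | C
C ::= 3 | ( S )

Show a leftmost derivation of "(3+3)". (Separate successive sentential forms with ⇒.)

S ⇒ B ⇒ C ⇒ (S) ⇒ (B) ⇒ (B+C) ⇒ (C+C) ⇒ (3+C) ⇒ (3+3)

S ⇒ B   [S ::= B]
B ⇒ C   [B ::= C]
C ⇒ (S)   [C ::= ( S )]
(S) ⇒ (B)   [S ::= B]
(B) ⇒ (B+C)   [B ::= B + C]
(B+C) ⇒ (C+C)   [B ::= C]
(C+C) ⇒ (3+C)   [C ::= 3]
(3+C) ⇒ (3+3)   [C ::= 3]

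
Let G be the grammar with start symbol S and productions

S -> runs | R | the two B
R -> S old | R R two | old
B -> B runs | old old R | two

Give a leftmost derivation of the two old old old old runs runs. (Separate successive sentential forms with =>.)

S => the two B => the two B runs => the two B runs runs => the two old old R runs runs => the two old old S old runs runs => the two old old R old runs runs => the two old old old old runs runs

S => the two B   [S -> the two B]
the two B => the two B runs   [B -> B runs]
the two B runs => the two B runs runs   [B -> B runs]
the two B runs runs => the two old old R runs runs   [B -> old old R]
the two old old R runs runs => the two old old S old runs runs   [R -> S old]
the two old old S old runs runs => the two old old R old runs runs   [S -> R]
the two old old R old runs runs => the two old old old old runs runs   [R -> old]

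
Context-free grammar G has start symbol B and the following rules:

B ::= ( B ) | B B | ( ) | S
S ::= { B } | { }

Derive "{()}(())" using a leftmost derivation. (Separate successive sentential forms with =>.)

B => BB   [B ::= B B]
BB => SB   [B ::= S]
SB => {B}B   [S ::= { B }]
{B}B => {()}B   [B ::= ( )]
{()}B => {()}(B)   [B ::= ( B )]
{()}(B) => {()}(())   [B ::= ( )]

B => BB => SB => {B}B => {()}B => {()}(B) => {()}(())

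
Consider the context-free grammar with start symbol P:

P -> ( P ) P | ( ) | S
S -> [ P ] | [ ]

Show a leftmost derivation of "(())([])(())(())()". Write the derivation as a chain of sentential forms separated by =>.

P => (P)P   [P -> ( P ) P]
(P)P => (())P   [P -> ( )]
(())P => (())(P)P   [P -> ( P ) P]
(())(P)P => (())(S)P   [P -> S]
(())(S)P => (())([])P   [S -> [ ]]
(())([])P => (())([])(P)P   [P -> ( P ) P]
(())([])(P)P => (())([])(())P   [P -> ( )]
(())([])(())P => (())([])(())(P)P   [P -> ( P ) P]
(())([])(())(P)P => (())([])(())(())P   [P -> ( )]
(())([])(())(())P => (())([])(())(())()   [P -> ( )]

P => (P)P => (())P => (())(P)P => (())(S)P => (())([])P => (())([])(P)P => (())([])(())P => (())([])(())(P)P => (())([])(())(())P => (())([])(())(())()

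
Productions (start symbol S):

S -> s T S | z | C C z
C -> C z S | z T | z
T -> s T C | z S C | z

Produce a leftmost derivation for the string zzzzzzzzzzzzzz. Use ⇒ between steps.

S ⇒ CCz   [S -> C C z]
CCz ⇒ CzSCz   [C -> C z S]
CzSCz ⇒ CzSzSCz   [C -> C z S]
CzSzSCz ⇒ CzSzSzSCz   [C -> C z S]
CzSzSzSCz ⇒ zTzSzSzSCz   [C -> z T]
zTzSzSzSCz ⇒ zzSCzSzSzSCz   [T -> z S C]
zzSCzSzSzSCz ⇒ zzCCzCzSzSzSCz   [S -> C C z]
zzCCzCzSzSzSCz ⇒ zzzCzCzSzSzSCz   [C -> z]
zzzCzCzSzSzSCz ⇒ zzzzzCzSzSzSCz   [C -> z]
zzzzzCzSzSzSCz ⇒ zzzzzzzSzSzSCz   [C -> z]
zzzzzzzSzSzSCz ⇒ zzzzzzzzzSzSCz   [S -> z]
zzzzzzzzzSzSCz ⇒ zzzzzzzzzzzSCz   [S -> z]
zzzzzzzzzzzSCz ⇒ zzzzzzzzzzzzCz   [S -> z]
zzzzzzzzzzzzCz ⇒ zzzzzzzzzzzzzz   [C -> z]

S ⇒ CCz ⇒ CzSCz ⇒ CzSzSCz ⇒ CzSzSzSCz ⇒ zTzSzSzSCz ⇒ zzSCzSzSzSCz ⇒ zzCCzCzSzSzSCz ⇒ zzzCzCzSzSzSCz ⇒ zzzzzCzSzSzSCz ⇒ zzzzzzzSzSzSCz ⇒ zzzzzzzzzSzSCz ⇒ zzzzzzzzzzzSCz ⇒ zzzzzzzzzzzzCz ⇒ zzzzzzzzzzzzzz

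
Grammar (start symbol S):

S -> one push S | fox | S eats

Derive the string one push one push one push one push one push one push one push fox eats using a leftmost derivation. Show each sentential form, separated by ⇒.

S ⇒ one push S ⇒ one push one push S ⇒ one push one push one push S ⇒ one push one push one push one push S ⇒ one push one push one push one push one push S ⇒ one push one push one push one push one push S eats ⇒ one push one push one push one push one push one push S eats ⇒ one push one push one push one push one push one push one push S eats ⇒ one push one push one push one push one push one push one push fox eats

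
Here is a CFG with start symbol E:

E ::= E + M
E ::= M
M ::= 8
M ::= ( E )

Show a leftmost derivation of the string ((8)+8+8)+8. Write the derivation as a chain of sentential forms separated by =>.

E => E+M => M+M => (E)+M => (E+M)+M => (E+M+M)+M => (M+M+M)+M => ((E)+M+M)+M => ((M)+M+M)+M => ((8)+M+M)+M => ((8)+8+M)+M => ((8)+8+8)+M => ((8)+8+8)+8

E => E+M   [E ::= E + M]
E+M => M+M   [E ::= M]
M+M => (E)+M   [M ::= ( E )]
(E)+M => (E+M)+M   [E ::= E + M]
(E+M)+M => (E+M+M)+M   [E ::= E + M]
(E+M+M)+M => (M+M+M)+M   [E ::= M]
(M+M+M)+M => ((E)+M+M)+M   [M ::= ( E )]
((E)+M+M)+M => ((M)+M+M)+M   [E ::= M]
((M)+M+M)+M => ((8)+M+M)+M   [M ::= 8]
((8)+M+M)+M => ((8)+8+M)+M   [M ::= 8]
((8)+8+M)+M => ((8)+8+8)+M   [M ::= 8]
((8)+8+8)+M => ((8)+8+8)+8   [M ::= 8]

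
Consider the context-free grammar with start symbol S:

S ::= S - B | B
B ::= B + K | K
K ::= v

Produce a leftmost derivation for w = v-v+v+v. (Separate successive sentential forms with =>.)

S => S-B   [S ::= S - B]
S-B => B-B   [S ::= B]
B-B => K-B   [B ::= K]
K-B => v-B   [K ::= v]
v-B => v-B+K   [B ::= B + K]
v-B+K => v-B+K+K   [B ::= B + K]
v-B+K+K => v-K+K+K   [B ::= K]
v-K+K+K => v-v+K+K   [K ::= v]
v-v+K+K => v-v+v+K   [K ::= v]
v-v+v+K => v-v+v+v   [K ::= v]

S => S-B => B-B => K-B => v-B => v-B+K => v-B+K+K => v-K+K+K => v-v+K+K => v-v+v+K => v-v+v+v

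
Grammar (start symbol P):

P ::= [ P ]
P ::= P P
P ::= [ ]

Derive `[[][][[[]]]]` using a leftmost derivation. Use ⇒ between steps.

P⇒[P]⇒[PP]⇒[[]P]⇒[[]PP]⇒[[][]P]⇒[[][][P]]⇒[[][][[P]]]⇒[[][][[[]]]]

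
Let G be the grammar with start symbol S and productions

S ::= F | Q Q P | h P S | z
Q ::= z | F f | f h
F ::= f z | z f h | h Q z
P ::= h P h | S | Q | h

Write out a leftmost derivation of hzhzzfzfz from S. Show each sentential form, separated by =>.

S => hPS => hQS => hzS => hzQQP => hzFfQP => hzhQzfQP => hzhzzfQP => hzhzzfzP => hzhzzfzS => hzhzzfzF => hzhzzfzfz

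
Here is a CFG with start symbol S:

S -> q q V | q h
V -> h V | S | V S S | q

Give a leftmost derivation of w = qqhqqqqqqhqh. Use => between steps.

S => qqV => qqhV => qqhS => qqhqqV => qqhqqVSS => qqhqqSSS => qqhqqqqVSS => qqhqqqqqSS => qqhqqqqqqhS => qqhqqqqqqhqh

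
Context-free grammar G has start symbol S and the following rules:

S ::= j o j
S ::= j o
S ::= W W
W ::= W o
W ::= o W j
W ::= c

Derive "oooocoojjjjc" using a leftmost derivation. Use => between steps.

S => WW => oWjW => ooWjjW => oooWjjjW => ooooWjjjjW => ooooWojjjjW => ooooWoojjjjW => oooocoojjjjW => oooocoojjjjc

S => WW   [S ::= W W]
WW => oWjW   [W ::= o W j]
oWjW => ooWjjW   [W ::= o W j]
ooWjjW => oooWjjjW   [W ::= o W j]
oooWjjjW => ooooWjjjjW   [W ::= o W j]
ooooWjjjjW => ooooWojjjjW   [W ::= W o]
ooooWojjjjW => ooooWoojjjjW   [W ::= W o]
ooooWoojjjjW => oooocoojjjjW   [W ::= c]
oooocoojjjjW => oooocoojjjjc   [W ::= c]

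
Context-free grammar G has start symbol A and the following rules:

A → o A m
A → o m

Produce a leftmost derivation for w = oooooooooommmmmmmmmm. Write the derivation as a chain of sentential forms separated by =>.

A => oAm   [A → o A m]
oAm => ooAmm   [A → o A m]
ooAmm => oooAmmm   [A → o A m]
oooAmmm => ooooAmmmm   [A → o A m]
ooooAmmmm => oooooAmmmmm   [A → o A m]
oooooAmmmmm => ooooooAmmmmmm   [A → o A m]
ooooooAmmmmmm => oooooooAmmmmmmm   [A → o A m]
oooooooAmmmmmmm => ooooooooAmmmmmmmm   [A → o A m]
ooooooooAmmmmmmmm => oooooooooAmmmmmmmmm   [A → o A m]
oooooooooAmmmmmmmmm => oooooooooommmmmmmmmm   [A → o m]

A => oAm => ooAmm => oooAmmm => ooooAmmmm => oooooAmmmmm => ooooooAmmmmmm => oooooooAmmmmmmm => ooooooooAmmmmmmmm => oooooooooAmmmmmmmmm => oooooooooommmmmmmmmm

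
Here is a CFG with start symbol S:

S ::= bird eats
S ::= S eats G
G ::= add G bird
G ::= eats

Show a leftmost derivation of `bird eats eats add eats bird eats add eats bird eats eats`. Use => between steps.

S => S eats G   [S ::= S eats G]
S eats G => S eats G eats G   [S ::= S eats G]
S eats G eats G => S eats G eats G eats G   [S ::= S eats G]
S eats G eats G eats G => bird eats eats G eats G eats G   [S ::= bird eats]
bird eats eats G eats G eats G => bird eats eats add G bird eats G eats G   [G ::= add G bird]
bird eats eats add G bird eats G eats G => bird eats eats add eats bird eats G eats G   [G ::= eats]
bird eats eats add eats bird eats G eats G => bird eats eats add eats bird eats add G bird eats G   [G ::= add G bird]
bird eats eats add eats bird eats add G bird eats G => bird eats eats add eats bird eats add eats bird eats G   [G ::= eats]
bird eats eats add eats bird eats add eats bird eats G => bird eats eats add eats bird eats add eats bird eats eats   [G ::= eats]

S => S eats G => S eats G eats G => S eats G eats G eats G => bird eats eats G eats G eats G => bird eats eats add G bird eats G eats G => bird eats eats add eats bird eats G eats G => bird eats eats add eats bird eats add G bird eats G => bird eats eats add eats bird eats add eats bird eats G => bird eats eats add eats bird eats add eats bird eats eats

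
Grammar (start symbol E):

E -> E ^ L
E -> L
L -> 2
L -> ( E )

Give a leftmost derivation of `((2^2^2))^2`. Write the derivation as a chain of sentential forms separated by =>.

E=>E^L=>L^L=>(E)^L=>(L)^L=>((E))^L=>((E^L))^L=>((E^L^L))^L=>((L^L^L))^L=>((2^L^L))^L=>((2^2^L))^L=>((2^2^2))^L=>((2^2^2))^2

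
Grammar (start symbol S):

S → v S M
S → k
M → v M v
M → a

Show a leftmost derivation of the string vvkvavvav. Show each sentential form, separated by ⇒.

S ⇒ vSM   [S → v S M]
vSM ⇒ vvSMM   [S → v S M]
vvSMM ⇒ vvkMM   [S → k]
vvkMM ⇒ vvkvMvM   [M → v M v]
vvkvMvM ⇒ vvkvavM   [M → a]
vvkvavM ⇒ vvkvavvMv   [M → v M v]
vvkvavvMv ⇒ vvkvavvav   [M → a]

S ⇒ vSM ⇒ vvSMM ⇒ vvkMM ⇒ vvkvMvM ⇒ vvkvavM ⇒ vvkvavvMv ⇒ vvkvavvav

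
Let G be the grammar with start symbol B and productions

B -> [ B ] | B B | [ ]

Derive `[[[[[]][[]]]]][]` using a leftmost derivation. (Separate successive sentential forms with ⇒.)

B ⇒ BB ⇒ [B]B ⇒ [[B]]B ⇒ [[[B]]]B ⇒ [[[BB]]]B ⇒ [[[[B]B]]]B ⇒ [[[[[]]B]]]B ⇒ [[[[[]][B]]]]B ⇒ [[[[[]][[]]]]]B ⇒ [[[[[]][[]]]]][]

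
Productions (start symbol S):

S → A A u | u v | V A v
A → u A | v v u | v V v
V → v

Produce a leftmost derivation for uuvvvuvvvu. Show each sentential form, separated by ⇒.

S⇒AAu⇒uAAu⇒uuAAu⇒uuvVvAu⇒uuvvvAu⇒uuvvvuAu⇒uuvvvuvVvu⇒uuvvvuvvvu

S ⇒ AAu   [S → A A u]
AAu ⇒ uAAu   [A → u A]
uAAu ⇒ uuAAu   [A → u A]
uuAAu ⇒ uuvVvAu   [A → v V v]
uuvVvAu ⇒ uuvvvAu   [V → v]
uuvvvAu ⇒ uuvvvuAu   [A → u A]
uuvvvuAu ⇒ uuvvvuvVvu   [A → v V v]
uuvvvuvVvu ⇒ uuvvvuvvvu   [V → v]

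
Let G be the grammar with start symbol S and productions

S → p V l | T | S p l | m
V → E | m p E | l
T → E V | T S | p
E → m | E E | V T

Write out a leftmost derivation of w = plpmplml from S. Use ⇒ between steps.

S⇒pVl⇒pEl⇒pEEl⇒pVTEl⇒plTEl⇒plTSEl⇒plpSEl⇒plpSplEl⇒plpmplEl⇒plpmplml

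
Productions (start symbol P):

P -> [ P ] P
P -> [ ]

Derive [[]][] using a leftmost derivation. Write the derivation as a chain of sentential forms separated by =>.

P => [P]P   [P -> [ P ] P]
[P]P => [[]]P   [P -> [ ]]
[[]]P => [[]][]   [P -> [ ]]

P => [P]P => [[]]P => [[]][]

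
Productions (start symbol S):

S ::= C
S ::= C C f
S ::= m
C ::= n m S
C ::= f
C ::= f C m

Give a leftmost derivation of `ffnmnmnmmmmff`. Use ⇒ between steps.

S⇒CCf⇒fCmCf⇒ffCmmCf⇒ffnmSmmCf⇒ffnmCmmCf⇒ffnmnmSmmCf⇒ffnmnmCmmCf⇒ffnmnmnmSmmCf⇒ffnmnmnmmmmCf⇒ffnmnmnmmmmff

S ⇒ CCf   [S ::= C C f]
CCf ⇒ fCmCf   [C ::= f C m]
fCmCf ⇒ ffCmmCf   [C ::= f C m]
ffCmmCf ⇒ ffnmSmmCf   [C ::= n m S]
ffnmSmmCf ⇒ ffnmCmmCf   [S ::= C]
ffnmCmmCf ⇒ ffnmnmSmmCf   [C ::= n m S]
ffnmnmSmmCf ⇒ ffnmnmCmmCf   [S ::= C]
ffnmnmCmmCf ⇒ ffnmnmnmSmmCf   [C ::= n m S]
ffnmnmnmSmmCf ⇒ ffnmnmnmmmmCf   [S ::= m]
ffnmnmnmmmmCf ⇒ ffnmnmnmmmmff   [C ::= f]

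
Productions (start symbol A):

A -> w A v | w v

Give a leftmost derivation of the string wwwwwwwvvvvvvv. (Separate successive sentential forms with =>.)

A => wAv => wwAvv => wwwAvvv => wwwwAvvvv => wwwwwAvvvvv => wwwwwwAvvvvvv => wwwwwwwvvvvvvv

A => wAv   [A -> w A v]
wAv => wwAvv   [A -> w A v]
wwAvv => wwwAvvv   [A -> w A v]
wwwAvvv => wwwwAvvvv   [A -> w A v]
wwwwAvvvv => wwwwwAvvvvv   [A -> w A v]
wwwwwAvvvvv => wwwwwwAvvvvvv   [A -> w A v]
wwwwwwAvvvvvv => wwwwwwwvvvvvvv   [A -> w v]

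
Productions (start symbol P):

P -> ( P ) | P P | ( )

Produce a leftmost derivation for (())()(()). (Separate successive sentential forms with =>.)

P => PP => (P)P => (())P => (())PP => (())()P => (())()(P) => (())()(())

P => PP   [P -> P P]
PP => (P)P   [P -> ( P )]
(P)P => (())P   [P -> ( )]
(())P => (())PP   [P -> P P]
(())PP => (())()P   [P -> ( )]
(())()P => (())()(P)   [P -> ( P )]
(())()(P) => (())()(())   [P -> ( )]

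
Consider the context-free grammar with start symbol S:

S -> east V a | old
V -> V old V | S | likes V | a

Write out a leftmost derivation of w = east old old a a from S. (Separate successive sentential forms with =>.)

S => east V a => east V old V a => east S old V a => east old old V a => east old old a a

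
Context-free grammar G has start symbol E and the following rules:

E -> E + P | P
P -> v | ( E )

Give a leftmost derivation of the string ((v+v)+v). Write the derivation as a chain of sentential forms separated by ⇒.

E⇒P⇒(E)⇒(E+P)⇒(P+P)⇒((E)+P)⇒((E+P)+P)⇒((P+P)+P)⇒((v+P)+P)⇒((v+v)+P)⇒((v+v)+v)

E ⇒ P   [E -> P]
P ⇒ (E)   [P -> ( E )]
(E) ⇒ (E+P)   [E -> E + P]
(E+P) ⇒ (P+P)   [E -> P]
(P+P) ⇒ ((E)+P)   [P -> ( E )]
((E)+P) ⇒ ((E+P)+P)   [E -> E + P]
((E+P)+P) ⇒ ((P+P)+P)   [E -> P]
((P+P)+P) ⇒ ((v+P)+P)   [P -> v]
((v+P)+P) ⇒ ((v+v)+P)   [P -> v]
((v+v)+P) ⇒ ((v+v)+v)   [P -> v]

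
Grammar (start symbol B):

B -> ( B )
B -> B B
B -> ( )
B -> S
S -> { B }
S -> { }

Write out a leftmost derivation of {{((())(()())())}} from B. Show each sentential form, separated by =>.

B => S => {B} => {S} => {{B}} => {{(B)}} => {{(BB)}} => {{((B)B)}} => {{((())B)}} => {{((())BB)}} => {{((())(B)B)}} => {{((())(BB)B)}} => {{((())(()B)B)}} => {{((())(()())B)}} => {{((())(()())())}}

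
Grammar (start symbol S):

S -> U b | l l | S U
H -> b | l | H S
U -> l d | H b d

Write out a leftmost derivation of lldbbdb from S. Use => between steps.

S=>Ub=>Hbdb=>HSbdb=>lSbdb=>lUbbdb=>lldbbdb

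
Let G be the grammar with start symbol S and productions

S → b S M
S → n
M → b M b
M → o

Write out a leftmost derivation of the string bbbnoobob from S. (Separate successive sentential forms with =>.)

S => bSM => bbSMM => bbbSMMM => bbbnMMM => bbbnoMM => bbbnooM => bbbnoobMb => bbbnoobob

S => bSM   [S → b S M]
bSM => bbSMM   [S → b S M]
bbSMM => bbbSMMM   [S → b S M]
bbbSMMM => bbbnMMM   [S → n]
bbbnMMM => bbbnoMM   [M → o]
bbbnoMM => bbbnooM   [M → o]
bbbnooM => bbbnoobMb   [M → b M b]
bbbnoobMb => bbbnoobob   [M → o]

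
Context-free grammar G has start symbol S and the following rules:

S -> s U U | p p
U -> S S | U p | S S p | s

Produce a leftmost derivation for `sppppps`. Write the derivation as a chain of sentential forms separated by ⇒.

S⇒sUU⇒sSSpU⇒sppSpU⇒spppppU⇒sppppps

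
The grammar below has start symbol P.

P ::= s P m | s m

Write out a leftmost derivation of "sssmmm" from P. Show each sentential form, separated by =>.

P => sPm   [P ::= s P m]
sPm => ssPmm   [P ::= s P m]
ssPmm => sssmmm   [P ::= s m]

P => sPm => ssPmm => sssmmm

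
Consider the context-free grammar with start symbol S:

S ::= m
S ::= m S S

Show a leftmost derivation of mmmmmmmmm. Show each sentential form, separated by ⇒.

S ⇒ mSS   [S ::= m S S]
mSS ⇒ mmSSS   [S ::= m S S]
mmSSS ⇒ mmmSSSS   [S ::= m S S]
mmmSSSS ⇒ mmmmSSS   [S ::= m]
mmmmSSS ⇒ mmmmmSSSS   [S ::= m S S]
mmmmmSSSS ⇒ mmmmmmSSS   [S ::= m]
mmmmmmSSS ⇒ mmmmmmmSS   [S ::= m]
mmmmmmmSS ⇒ mmmmmmmmS   [S ::= m]
mmmmmmmmS ⇒ mmmmmmmmm   [S ::= m]

S ⇒ mSS ⇒ mmSSS ⇒ mmmSSSS ⇒ mmmmSSS ⇒ mmmmmSSSS ⇒ mmmmmmSSS ⇒ mmmmmmmSS ⇒ mmmmmmmmS ⇒ mmmmmmmmm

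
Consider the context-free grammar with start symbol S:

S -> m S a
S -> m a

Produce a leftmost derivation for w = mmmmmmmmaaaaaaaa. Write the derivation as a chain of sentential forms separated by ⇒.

S ⇒ mSa ⇒ mmSaa ⇒ mmmSaaa ⇒ mmmmSaaaa ⇒ mmmmmSaaaaa ⇒ mmmmmmSaaaaaa ⇒ mmmmmmmSaaaaaaa ⇒ mmmmmmmmaaaaaaaa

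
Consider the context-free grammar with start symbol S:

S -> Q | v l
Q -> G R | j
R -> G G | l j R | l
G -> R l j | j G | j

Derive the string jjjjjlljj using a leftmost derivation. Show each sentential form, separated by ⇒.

S ⇒ Q   [S -> Q]
Q ⇒ GR   [Q -> G R]
GR ⇒ jGR   [G -> j G]
jGR ⇒ jjGR   [G -> j G]
jjGR ⇒ jjjR   [G -> j]
jjjR ⇒ jjjGG   [R -> G G]
jjjGG ⇒ jjjjGG   [G -> j G]
jjjjGG ⇒ jjjjjGG   [G -> j G]
jjjjjGG ⇒ jjjjjRljG   [G -> R l j]
jjjjjRljG ⇒ jjjjjlljG   [R -> l]
jjjjjlljG ⇒ jjjjjlljj   [G -> j]

S⇒Q⇒GR⇒jGR⇒jjGR⇒jjjR⇒jjjGG⇒jjjjGG⇒jjjjjGG⇒jjjjjRljG⇒jjjjjlljG⇒jjjjjlljj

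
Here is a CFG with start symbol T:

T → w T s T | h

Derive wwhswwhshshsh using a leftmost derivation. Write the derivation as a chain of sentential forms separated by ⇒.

T ⇒ wTsT ⇒ wwTsTsT ⇒ wwhsTsT ⇒ wwhswTsTsT ⇒ wwhswwTsTsTsT ⇒ wwhswwhsTsTsT ⇒ wwhswwhshsTsT ⇒ wwhswwhshshsT ⇒ wwhswwhshshsh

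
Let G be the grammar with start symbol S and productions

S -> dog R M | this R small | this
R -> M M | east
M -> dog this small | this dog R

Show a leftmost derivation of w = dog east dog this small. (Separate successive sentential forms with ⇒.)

S ⇒ dog R M ⇒ dog east M ⇒ dog east dog this small

S ⇒ dog R M   [S -> dog R M]
dog R M ⇒ dog east M   [R -> east]
dog east M ⇒ dog east dog this small   [M -> dog this small]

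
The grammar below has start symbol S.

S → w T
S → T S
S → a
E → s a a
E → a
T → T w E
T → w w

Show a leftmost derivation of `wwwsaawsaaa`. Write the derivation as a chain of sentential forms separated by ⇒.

S ⇒ TS   [S → T S]
TS ⇒ TwES   [T → T w E]
TwES ⇒ TwEwES   [T → T w E]
TwEwES ⇒ wwwEwES   [T → w w]
wwwEwES ⇒ wwwsaawES   [E → s a a]
wwwsaawES ⇒ wwwsaawsaaS   [E → s a a]
wwwsaawsaaS ⇒ wwwsaawsaaa   [S → a]

S ⇒ TS ⇒ TwES ⇒ TwEwES ⇒ wwwEwES ⇒ wwwsaawES ⇒ wwwsaawsaaS ⇒ wwwsaawsaaa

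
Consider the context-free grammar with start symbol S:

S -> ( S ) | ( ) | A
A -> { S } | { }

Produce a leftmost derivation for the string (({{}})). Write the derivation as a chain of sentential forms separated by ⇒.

S ⇒ (S)   [S -> ( S )]
(S) ⇒ ((S))   [S -> ( S )]
((S)) ⇒ ((A))   [S -> A]
((A)) ⇒ (({S}))   [A -> { S }]
(({S})) ⇒ (({A}))   [S -> A]
(({A})) ⇒ (({{}}))   [A -> { }]

S⇒(S)⇒((S))⇒((A))⇒(({S}))⇒(({A}))⇒(({{}}))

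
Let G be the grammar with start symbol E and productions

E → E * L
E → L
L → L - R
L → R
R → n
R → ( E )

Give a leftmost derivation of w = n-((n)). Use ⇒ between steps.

E ⇒ L ⇒ L-R ⇒ R-R ⇒ n-R ⇒ n-(E) ⇒ n-(L) ⇒ n-(R) ⇒ n-((E)) ⇒ n-((L)) ⇒ n-((R)) ⇒ n-((n))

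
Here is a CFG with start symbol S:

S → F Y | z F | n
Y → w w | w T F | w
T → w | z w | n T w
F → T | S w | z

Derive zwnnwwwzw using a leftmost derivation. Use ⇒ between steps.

S ⇒ FY ⇒ zY ⇒ zwTF ⇒ zwnTwF ⇒ zwnnTwwF ⇒ zwnnwwwF ⇒ zwnnwwwT ⇒ zwnnwwwzw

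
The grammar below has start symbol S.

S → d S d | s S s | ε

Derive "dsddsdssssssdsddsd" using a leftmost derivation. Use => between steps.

S => dSd => dsSsd => dsdSdsd => dsddSddsd => dsddsSsddsd => dsddsdSdsddsd => dsddsdsSsdsddsd => dsddsdssSssdsddsd => dsddsdsssSsssdsddsd => dsddsdssssssdsddsd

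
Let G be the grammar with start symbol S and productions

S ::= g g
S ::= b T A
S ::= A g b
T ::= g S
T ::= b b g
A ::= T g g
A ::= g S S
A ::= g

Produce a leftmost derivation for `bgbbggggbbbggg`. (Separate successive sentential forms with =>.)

S=>bTA=>bgSA=>bgAgbA=>bgTgggbA=>bgbbggggbA=>bgbbggggbTgg=>bgbbggggbbbggg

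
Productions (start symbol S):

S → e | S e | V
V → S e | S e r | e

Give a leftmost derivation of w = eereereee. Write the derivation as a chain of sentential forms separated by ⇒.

S ⇒ Se   [S → S e]
Se ⇒ Ve   [S → V]
Ve ⇒ See   [V → S e]
See ⇒ Seee   [S → S e]
Seee ⇒ Veee   [S → V]
Veee ⇒ Sereee   [V → S e r]
Sereee ⇒ Seereee   [S → S e]
Seereee ⇒ Veereee   [S → V]
Veereee ⇒ Sereereee   [V → S e r]
Sereereee ⇒ eereereee   [S → e]

S ⇒ Se ⇒ Ve ⇒ See ⇒ Seee ⇒ Veee ⇒ Sereee ⇒ Seereee ⇒ Veereee ⇒ Sereereee ⇒ eereereee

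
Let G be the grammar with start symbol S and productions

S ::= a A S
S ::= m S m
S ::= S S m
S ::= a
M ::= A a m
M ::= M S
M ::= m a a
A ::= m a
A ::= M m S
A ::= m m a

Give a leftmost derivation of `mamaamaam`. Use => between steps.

S=>mSm=>maASm=>maMmSSm=>mamaamSSm=>mamaamaSm=>mamaamaam

S => mSm   [S ::= m S m]
mSm => maASm   [S ::= a A S]
maASm => maMmSSm   [A ::= M m S]
maMmSSm => mamaamSSm   [M ::= m a a]
mamaamSSm => mamaamaSm   [S ::= a]
mamaamaSm => mamaamaam   [S ::= a]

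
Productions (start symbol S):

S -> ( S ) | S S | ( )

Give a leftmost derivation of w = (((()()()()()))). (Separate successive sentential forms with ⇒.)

S ⇒ (S) ⇒ ((S)) ⇒ (((S))) ⇒ (((SS))) ⇒ (((SSS))) ⇒ (((SSSS))) ⇒ (((SSSSS))) ⇒ (((()SSSS))) ⇒ (((()()SSS))) ⇒ (((()()()SS))) ⇒ (((()()()()S))) ⇒ (((()()()()())))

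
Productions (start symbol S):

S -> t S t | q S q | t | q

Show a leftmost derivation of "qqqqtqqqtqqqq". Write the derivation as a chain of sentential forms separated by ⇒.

S ⇒ qSq   [S -> q S q]
qSq ⇒ qqSqq   [S -> q S q]
qqSqq ⇒ qqqSqqq   [S -> q S q]
qqqSqqq ⇒ qqqqSqqqq   [S -> q S q]
qqqqSqqqq ⇒ qqqqtStqqqq   [S -> t S t]
qqqqtStqqqq ⇒ qqqqtqSqtqqqq   [S -> q S q]
qqqqtqSqtqqqq ⇒ qqqqtqqqtqqqq   [S -> q]

S⇒qSq⇒qqSqq⇒qqqSqqq⇒qqqqSqqqq⇒qqqqtStqqqq⇒qqqqtqSqtqqqq⇒qqqqtqqqtqqqq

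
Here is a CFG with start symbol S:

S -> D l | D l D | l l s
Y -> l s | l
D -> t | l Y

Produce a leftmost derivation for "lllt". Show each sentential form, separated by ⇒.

S ⇒ DlD ⇒ lYlD ⇒ lllD ⇒ lllt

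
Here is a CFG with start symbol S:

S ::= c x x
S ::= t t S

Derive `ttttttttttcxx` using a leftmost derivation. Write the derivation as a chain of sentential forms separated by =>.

S => ttS   [S ::= t t S]
ttS => ttttS   [S ::= t t S]
ttttS => ttttttS   [S ::= t t S]
ttttttS => ttttttttS   [S ::= t t S]
ttttttttS => ttttttttttS   [S ::= t t S]
ttttttttttS => ttttttttttcxx   [S ::= c x x]

S => ttS => ttttS => ttttttS => ttttttttS => ttttttttttS => ttttttttttcxx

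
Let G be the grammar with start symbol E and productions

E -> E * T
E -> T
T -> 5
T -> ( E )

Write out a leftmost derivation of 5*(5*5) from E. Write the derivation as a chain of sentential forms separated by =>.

E => E*T => T*T => 5*T => 5*(E) => 5*(E*T) => 5*(T*T) => 5*(5*T) => 5*(5*5)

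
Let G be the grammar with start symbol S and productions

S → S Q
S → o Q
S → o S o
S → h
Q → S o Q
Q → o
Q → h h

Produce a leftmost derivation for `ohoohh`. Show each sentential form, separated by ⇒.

S⇒SQ⇒oSoQ⇒oSQoQ⇒ohQoQ⇒ohooQ⇒ohoohh

S ⇒ SQ   [S → S Q]
SQ ⇒ oSoQ   [S → o S o]
oSoQ ⇒ oSQoQ   [S → S Q]
oSQoQ ⇒ ohQoQ   [S → h]
ohQoQ ⇒ ohooQ   [Q → o]
ohooQ ⇒ ohoohh   [Q → h h]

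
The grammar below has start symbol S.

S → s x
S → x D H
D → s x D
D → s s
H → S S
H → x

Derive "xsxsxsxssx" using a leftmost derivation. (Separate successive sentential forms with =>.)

S => xDH   [S → x D H]
xDH => xsxDH   [D → s x D]
xsxDH => xsxsxDH   [D → s x D]
xsxsxDH => xsxsxsxDH   [D → s x D]
xsxsxsxDH => xsxsxsxssH   [D → s s]
xsxsxsxssH => xsxsxsxssx   [H → x]

S=>xDH=>xsxDH=>xsxsxDH=>xsxsxsxDH=>xsxsxsxssH=>xsxsxsxssx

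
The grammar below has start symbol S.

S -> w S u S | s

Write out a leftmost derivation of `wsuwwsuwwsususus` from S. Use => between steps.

S => wSuS => wsuS => wsuwSuS => wsuwwSuSuS => wsuwwsuSuS => wsuwwsuwSuSuS => wsuwwsuwwSuSuSuS => wsuwwsuwwsuSuSuS => wsuwwsuwwsusuSuS => wsuwwsuwwsususuS => wsuwwsuwwsususus

S => wSuS   [S -> w S u S]
wSuS => wsuS   [S -> s]
wsuS => wsuwSuS   [S -> w S u S]
wsuwSuS => wsuwwSuSuS   [S -> w S u S]
wsuwwSuSuS => wsuwwsuSuS   [S -> s]
wsuwwsuSuS => wsuwwsuwSuSuS   [S -> w S u S]
wsuwwsuwSuSuS => wsuwwsuwwSuSuSuS   [S -> w S u S]
wsuwwsuwwSuSuSuS => wsuwwsuwwsuSuSuS   [S -> s]
wsuwwsuwwsuSuSuS => wsuwwsuwwsusuSuS   [S -> s]
wsuwwsuwwsusuSuS => wsuwwsuwwsususuS   [S -> s]
wsuwwsuwwsususuS => wsuwwsuwwsususus   [S -> s]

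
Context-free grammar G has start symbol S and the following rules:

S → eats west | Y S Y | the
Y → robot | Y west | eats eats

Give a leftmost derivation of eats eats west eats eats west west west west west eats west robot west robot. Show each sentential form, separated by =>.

S => Y S Y   [S → Y S Y]
Y S Y => Y west S Y   [Y → Y west]
Y west S Y => eats eats west S Y   [Y → eats eats]
eats eats west S Y => eats eats west Y S Y Y   [S → Y S Y]
eats eats west Y S Y Y => eats eats west Y west S Y Y   [Y → Y west]
eats eats west Y west S Y Y => eats eats west Y west west S Y Y   [Y → Y west]
eats eats west Y west west S Y Y => eats eats west Y west west west S Y Y   [Y → Y west]
eats eats west Y west west west S Y Y => eats eats west Y west west west west S Y Y   [Y → Y west]
eats eats west Y west west west west S Y Y => eats eats west Y west west west west west S Y Y   [Y → Y west]
eats eats west Y west west west west west S Y Y => eats eats west eats eats west west west west west S Y Y   [Y → eats eats]
eats eats west eats eats west west west west west S Y Y => eats eats west eats eats west west west west west eats west Y Y   [S → eats west]
eats eats west eats eats west west west west west eats west Y Y => eats eats west eats eats west west west west west eats west Y west Y   [Y → Y west]
eats eats west eats eats west west west west west eats west Y west Y => eats eats west eats eats west west west west west eats west robot west Y   [Y → robot]
eats eats west eats eats west west west west west eats west robot west Y => eats eats west eats eats west west west west west eats west robot west robot   [Y → robot]

S => Y S Y => Y west S Y => eats eats west S Y => eats eats west Y S Y Y => eats eats west Y west S Y Y => eats eats west Y west west S Y Y => eats eats west Y west west west S Y Y => eats eats west Y west west west west S Y Y => eats eats west Y west west west west west S Y Y => eats eats west eats eats west west west west west S Y Y => eats eats west eats eats west west west west west eats west Y Y => eats eats west eats eats west west west west west eats west Y west Y => eats eats west eats eats west west west west west eats west robot west Y => eats eats west eats eats west west west west west eats west robot west robot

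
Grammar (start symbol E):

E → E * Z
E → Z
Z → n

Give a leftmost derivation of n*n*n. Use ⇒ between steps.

E ⇒ E*Z ⇒ E*Z*Z ⇒ Z*Z*Z ⇒ n*Z*Z ⇒ n*n*Z ⇒ n*n*n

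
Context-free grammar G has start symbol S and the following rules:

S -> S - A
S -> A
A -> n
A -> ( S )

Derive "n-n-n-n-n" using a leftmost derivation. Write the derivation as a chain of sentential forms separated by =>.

S => S-A => S-A-A => S-A-A-A => S-A-A-A-A => A-A-A-A-A => n-A-A-A-A => n-n-A-A-A => n-n-n-A-A => n-n-n-n-A => n-n-n-n-n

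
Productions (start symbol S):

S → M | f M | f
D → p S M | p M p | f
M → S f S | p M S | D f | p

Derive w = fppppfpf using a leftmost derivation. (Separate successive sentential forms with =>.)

S => fM => fDf => fpMpf => fpDfpf => fppMpfpf => fppppfpf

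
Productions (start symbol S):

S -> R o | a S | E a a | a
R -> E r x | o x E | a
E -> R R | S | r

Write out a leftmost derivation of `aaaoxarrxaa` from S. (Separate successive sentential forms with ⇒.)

S ⇒ aS   [S -> a S]
aS ⇒ aaS   [S -> a S]
aaS ⇒ aaaS   [S -> a S]
aaaS ⇒ aaaEaa   [S -> E a a]
aaaEaa ⇒ aaaRRaa   [E -> R R]
aaaRRaa ⇒ aaaoxERaa   [R -> o x E]
aaaoxERaa ⇒ aaaoxSRaa   [E -> S]
aaaoxSRaa ⇒ aaaoxaRaa   [S -> a]
aaaoxaRaa ⇒ aaaoxaErxaa   [R -> E r x]
aaaoxaErxaa ⇒ aaaoxarrxaa   [E -> r]

S ⇒ aS ⇒ aaS ⇒ aaaS ⇒ aaaEaa ⇒ aaaRRaa ⇒ aaaoxERaa ⇒ aaaoxSRaa ⇒ aaaoxaRaa ⇒ aaaoxaErxaa ⇒ aaaoxarrxaa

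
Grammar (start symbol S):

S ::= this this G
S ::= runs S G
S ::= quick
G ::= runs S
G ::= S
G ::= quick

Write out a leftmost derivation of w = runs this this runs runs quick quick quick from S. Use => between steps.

S => runs S G => runs this this G G => runs this this runs S G => runs this this runs runs S G G => runs this this runs runs quick G G => runs this this runs runs quick quick G => runs this this runs runs quick quick S => runs this this runs runs quick quick quick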